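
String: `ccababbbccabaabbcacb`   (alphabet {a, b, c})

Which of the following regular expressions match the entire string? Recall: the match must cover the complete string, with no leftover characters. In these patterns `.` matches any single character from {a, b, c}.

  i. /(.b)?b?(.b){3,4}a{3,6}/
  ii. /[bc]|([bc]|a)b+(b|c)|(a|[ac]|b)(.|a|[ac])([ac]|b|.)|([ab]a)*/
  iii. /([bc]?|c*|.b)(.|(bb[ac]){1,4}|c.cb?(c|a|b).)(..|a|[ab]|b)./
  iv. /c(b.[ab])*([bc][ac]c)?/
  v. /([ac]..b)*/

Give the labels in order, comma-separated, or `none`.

v

i → no match — must end with `a`
ii → no match
iii → no match
iv → no match
v → match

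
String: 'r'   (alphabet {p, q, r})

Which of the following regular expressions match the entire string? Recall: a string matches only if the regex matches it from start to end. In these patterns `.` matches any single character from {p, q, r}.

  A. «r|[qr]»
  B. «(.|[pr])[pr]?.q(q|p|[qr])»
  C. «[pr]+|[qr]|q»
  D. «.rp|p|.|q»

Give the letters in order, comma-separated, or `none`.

A, C, D

A → match
B → no match
C → match
D → match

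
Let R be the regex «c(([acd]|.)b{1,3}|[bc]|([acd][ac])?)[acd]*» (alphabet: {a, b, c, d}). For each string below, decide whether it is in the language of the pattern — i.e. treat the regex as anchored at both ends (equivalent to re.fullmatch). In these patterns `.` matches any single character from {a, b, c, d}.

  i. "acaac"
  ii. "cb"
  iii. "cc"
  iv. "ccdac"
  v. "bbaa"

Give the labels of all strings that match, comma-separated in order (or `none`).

ii, iii, iv

i → no match — must start with "c"
ii → match
iii → match
iv → match
v → no match — must start with "c"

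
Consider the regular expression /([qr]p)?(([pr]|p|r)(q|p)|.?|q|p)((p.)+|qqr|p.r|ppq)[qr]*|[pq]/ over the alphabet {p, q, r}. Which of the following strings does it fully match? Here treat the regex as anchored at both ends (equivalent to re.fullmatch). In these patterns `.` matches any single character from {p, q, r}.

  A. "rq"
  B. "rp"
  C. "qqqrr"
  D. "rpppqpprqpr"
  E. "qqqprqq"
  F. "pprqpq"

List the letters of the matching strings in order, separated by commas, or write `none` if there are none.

C

A → no match
B → no match
C → match
D → no match
E → no match
F → no match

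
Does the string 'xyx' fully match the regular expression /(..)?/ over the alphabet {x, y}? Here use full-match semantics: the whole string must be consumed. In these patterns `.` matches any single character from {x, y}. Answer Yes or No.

No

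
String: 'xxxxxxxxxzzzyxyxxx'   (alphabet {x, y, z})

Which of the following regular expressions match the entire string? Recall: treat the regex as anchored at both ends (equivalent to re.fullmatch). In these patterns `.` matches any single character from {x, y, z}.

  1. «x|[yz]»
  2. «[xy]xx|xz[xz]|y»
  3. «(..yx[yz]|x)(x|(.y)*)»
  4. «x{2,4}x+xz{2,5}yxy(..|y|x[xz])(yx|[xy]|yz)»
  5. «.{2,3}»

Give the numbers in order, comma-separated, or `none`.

4

1 → no match
2 → no match
3 → no match
4 → match
5 → no match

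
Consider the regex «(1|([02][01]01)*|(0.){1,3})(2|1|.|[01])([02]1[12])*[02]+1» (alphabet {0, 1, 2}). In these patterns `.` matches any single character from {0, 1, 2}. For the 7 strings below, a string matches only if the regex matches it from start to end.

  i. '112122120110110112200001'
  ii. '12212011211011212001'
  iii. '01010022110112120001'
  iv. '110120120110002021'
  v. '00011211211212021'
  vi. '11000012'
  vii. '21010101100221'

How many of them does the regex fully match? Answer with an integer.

i → match
ii → match
iii → match
iv → match
v → match
vi → no match — must end with '1'
vii → match
Total matched: 6

6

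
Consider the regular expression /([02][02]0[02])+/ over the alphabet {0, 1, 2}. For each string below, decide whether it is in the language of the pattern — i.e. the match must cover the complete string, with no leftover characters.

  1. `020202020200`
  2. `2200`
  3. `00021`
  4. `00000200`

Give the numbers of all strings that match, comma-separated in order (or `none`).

1, 2, 4

1 → match
2 → match
3 → no match
4 → match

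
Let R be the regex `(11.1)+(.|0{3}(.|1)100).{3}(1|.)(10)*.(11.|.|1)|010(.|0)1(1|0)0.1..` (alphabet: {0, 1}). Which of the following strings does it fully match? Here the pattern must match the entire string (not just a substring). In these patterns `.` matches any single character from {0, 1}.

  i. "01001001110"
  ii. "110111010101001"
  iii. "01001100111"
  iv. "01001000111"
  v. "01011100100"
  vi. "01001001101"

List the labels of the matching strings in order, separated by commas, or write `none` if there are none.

i, ii, iii, iv, v, vi

i → match
ii → match
iii → match
iv → match
v → match
vi → match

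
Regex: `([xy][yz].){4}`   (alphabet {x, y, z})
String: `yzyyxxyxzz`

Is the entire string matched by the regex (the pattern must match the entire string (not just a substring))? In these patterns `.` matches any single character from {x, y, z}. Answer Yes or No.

No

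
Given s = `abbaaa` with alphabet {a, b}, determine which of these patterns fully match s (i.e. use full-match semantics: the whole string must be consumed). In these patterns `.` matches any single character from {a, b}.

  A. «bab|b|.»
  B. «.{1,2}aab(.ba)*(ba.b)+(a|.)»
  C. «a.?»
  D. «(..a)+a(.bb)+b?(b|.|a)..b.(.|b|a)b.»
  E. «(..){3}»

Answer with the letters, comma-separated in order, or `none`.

A → no match
B → no match
C → no match
D → no match
E → match

E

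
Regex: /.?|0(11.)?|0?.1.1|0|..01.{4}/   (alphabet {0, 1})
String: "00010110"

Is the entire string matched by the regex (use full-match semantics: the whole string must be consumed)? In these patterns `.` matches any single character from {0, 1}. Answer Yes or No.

Yes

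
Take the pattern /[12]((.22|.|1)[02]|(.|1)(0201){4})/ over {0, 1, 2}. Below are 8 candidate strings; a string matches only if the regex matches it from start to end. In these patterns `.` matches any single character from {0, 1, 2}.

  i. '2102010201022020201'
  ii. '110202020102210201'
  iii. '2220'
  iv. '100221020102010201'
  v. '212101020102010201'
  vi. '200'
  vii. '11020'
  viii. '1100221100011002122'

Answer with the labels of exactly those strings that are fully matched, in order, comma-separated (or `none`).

i → no match
ii → no match
iii → no match
iv → no match
v → no match
vi → match
vii → no match
viii → no match

vi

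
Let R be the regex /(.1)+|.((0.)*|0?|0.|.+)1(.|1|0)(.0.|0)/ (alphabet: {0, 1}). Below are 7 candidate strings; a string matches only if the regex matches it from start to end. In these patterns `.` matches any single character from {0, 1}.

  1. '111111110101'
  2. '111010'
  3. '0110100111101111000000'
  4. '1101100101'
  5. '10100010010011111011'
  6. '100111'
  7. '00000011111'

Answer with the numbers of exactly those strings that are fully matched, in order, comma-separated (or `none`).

1. '111111110101' → match
2. '111010' → no match
3 → no match
4. '1101100101' → no match
5 → no match
6. '100111' → no match
7. '00000011111' → no match

1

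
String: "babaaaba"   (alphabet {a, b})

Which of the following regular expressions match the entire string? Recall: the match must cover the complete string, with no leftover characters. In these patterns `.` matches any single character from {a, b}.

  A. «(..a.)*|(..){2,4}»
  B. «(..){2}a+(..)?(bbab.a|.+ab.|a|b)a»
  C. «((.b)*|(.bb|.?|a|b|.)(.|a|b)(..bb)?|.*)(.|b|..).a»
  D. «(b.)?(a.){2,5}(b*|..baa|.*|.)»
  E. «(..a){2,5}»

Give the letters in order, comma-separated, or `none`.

A → match
B → match
C → match
D → no match
E → no match

A, B, C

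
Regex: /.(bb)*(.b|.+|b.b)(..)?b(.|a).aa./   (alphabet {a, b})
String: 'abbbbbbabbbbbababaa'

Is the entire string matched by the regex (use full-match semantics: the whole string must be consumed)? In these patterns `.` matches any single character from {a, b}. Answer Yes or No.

No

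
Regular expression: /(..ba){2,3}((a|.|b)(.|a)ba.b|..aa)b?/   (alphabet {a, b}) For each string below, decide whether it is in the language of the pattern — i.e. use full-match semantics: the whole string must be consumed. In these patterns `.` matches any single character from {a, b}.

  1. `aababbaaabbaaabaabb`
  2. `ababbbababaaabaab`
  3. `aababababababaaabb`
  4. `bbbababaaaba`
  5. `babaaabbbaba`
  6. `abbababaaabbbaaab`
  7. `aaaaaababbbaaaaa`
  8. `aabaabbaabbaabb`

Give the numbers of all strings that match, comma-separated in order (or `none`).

8

1 → no match
2 → no match
3 → no match
4 → no match
5 → no match
6 → no match
7 → no match
8 → match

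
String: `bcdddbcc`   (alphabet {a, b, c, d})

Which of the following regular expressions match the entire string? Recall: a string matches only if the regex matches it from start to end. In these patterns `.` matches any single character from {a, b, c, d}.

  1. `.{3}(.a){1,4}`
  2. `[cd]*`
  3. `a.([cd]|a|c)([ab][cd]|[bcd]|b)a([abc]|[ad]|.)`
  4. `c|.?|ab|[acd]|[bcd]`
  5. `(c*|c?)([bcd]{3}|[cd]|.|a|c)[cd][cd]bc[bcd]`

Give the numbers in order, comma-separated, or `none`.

5

1 → no match — must end with `a`
2 → no match
3 → no match — must start with `a`
4 → no match
5 → match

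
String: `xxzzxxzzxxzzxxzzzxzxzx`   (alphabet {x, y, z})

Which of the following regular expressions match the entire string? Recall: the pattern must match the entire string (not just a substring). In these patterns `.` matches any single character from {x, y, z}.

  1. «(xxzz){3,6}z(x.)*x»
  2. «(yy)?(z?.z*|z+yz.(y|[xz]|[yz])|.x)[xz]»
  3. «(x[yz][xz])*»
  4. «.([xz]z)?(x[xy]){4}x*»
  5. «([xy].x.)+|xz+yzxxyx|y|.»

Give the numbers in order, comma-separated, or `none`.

1 → match
2 → no match
3 → no match
4 → no match
5 → no match

1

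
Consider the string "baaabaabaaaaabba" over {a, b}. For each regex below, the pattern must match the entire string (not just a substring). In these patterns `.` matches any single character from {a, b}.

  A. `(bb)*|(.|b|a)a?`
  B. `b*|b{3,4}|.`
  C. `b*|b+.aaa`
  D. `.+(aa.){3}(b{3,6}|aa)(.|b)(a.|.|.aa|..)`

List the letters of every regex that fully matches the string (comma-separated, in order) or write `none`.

A → no match
B → no match
C → no match
D → match

D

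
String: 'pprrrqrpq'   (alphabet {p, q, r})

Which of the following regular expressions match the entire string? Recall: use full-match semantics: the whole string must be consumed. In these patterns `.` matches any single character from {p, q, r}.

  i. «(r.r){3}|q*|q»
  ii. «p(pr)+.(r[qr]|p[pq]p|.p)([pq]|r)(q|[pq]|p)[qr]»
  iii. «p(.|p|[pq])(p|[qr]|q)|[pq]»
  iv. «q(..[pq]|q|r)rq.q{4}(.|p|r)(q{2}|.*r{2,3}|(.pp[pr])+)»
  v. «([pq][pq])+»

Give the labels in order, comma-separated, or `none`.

i → no match
ii → match
iii → no match
iv → no match — must start with 'q'
v → no match

ii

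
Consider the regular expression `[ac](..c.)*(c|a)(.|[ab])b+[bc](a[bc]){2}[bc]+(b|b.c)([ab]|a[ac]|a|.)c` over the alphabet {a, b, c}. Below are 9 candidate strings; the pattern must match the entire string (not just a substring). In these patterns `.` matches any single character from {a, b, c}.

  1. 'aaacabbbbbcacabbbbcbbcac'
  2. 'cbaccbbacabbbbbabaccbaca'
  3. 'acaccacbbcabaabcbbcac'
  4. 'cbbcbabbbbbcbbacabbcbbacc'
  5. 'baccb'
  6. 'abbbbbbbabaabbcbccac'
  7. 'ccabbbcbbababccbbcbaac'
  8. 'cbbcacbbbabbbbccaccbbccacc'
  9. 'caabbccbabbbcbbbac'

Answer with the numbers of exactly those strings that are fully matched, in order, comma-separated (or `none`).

none

1 → no match
2 → no match — must end with 'c'
3 → no match
4 → no match
5 → no match — must end with 'c'
6 → no match
7 → no match
8 → no match
9 → no match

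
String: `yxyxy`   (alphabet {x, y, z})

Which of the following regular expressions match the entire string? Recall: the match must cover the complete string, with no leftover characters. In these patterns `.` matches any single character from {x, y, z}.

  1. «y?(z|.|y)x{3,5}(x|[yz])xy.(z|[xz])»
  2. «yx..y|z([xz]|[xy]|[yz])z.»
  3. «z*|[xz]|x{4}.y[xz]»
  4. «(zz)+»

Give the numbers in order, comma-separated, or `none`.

1 → no match
2 → match
3 → no match
4 → no match — must start with `zz`

2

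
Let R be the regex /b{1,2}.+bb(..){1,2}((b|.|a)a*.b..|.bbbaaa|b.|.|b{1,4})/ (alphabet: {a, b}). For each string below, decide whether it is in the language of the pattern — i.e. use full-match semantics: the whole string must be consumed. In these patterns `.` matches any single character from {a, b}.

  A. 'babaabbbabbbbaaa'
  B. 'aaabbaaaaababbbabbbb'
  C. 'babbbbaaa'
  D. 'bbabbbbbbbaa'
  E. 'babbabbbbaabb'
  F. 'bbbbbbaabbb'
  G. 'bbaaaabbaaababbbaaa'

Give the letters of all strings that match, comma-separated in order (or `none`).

A, C, D, E, F, G

A → match
B → no match — must start with 'b'
C → match
D → match
E → match
F → match
G → match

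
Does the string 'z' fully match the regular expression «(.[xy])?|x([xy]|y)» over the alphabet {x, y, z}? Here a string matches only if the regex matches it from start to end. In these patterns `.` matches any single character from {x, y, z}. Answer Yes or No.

No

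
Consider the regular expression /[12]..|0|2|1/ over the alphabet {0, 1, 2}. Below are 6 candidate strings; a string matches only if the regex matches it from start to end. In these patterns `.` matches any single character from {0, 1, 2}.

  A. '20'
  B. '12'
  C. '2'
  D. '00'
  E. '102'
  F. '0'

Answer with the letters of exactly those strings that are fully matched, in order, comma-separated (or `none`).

C, E, F

A. '20' → no match
B. '12' → no match
C. '2' → match
D. '00' → no match
E. '102' → match
F. '0' → match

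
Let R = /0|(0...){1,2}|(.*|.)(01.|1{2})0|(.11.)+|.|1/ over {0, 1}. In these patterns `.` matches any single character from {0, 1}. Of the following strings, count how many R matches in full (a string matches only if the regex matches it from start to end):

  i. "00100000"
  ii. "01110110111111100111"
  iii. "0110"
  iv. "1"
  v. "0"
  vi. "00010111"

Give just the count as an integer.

i → match
ii → match
iii → match
iv → match
v → match
vi → match
Total matched: 6

6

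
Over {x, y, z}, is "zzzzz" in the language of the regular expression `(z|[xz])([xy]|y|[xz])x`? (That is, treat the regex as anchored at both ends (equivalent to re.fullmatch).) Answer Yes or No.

No

Every match must end with "x", but "zzzzz" does not.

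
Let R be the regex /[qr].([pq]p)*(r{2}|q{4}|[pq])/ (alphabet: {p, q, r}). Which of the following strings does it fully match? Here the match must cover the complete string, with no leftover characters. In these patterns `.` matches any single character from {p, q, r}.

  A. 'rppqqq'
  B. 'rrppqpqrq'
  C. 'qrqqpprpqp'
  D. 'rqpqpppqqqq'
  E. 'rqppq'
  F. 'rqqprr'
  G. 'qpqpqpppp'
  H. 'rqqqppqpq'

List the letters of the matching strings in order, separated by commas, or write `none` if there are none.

A → no match
B → no match
C → no match
D → no match
E → match
F → match
G → match
H → no match

E, F, G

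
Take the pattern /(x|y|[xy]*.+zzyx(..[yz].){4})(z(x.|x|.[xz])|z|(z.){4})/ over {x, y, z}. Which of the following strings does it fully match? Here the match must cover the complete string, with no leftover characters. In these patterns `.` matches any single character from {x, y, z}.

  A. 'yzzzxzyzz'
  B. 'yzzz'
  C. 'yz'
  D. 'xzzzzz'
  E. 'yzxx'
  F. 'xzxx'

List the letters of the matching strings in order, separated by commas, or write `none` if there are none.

A → match
B → match
C → match
D → no match
E → match
F → match

A, B, C, E, F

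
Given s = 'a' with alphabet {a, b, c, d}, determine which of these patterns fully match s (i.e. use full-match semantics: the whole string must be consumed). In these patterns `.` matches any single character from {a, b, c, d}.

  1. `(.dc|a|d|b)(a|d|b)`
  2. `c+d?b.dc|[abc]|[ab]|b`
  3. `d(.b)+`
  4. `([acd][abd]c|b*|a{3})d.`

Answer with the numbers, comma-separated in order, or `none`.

2

1 → no match
2 → match
3 → no match — must start with 'd'
4 → no match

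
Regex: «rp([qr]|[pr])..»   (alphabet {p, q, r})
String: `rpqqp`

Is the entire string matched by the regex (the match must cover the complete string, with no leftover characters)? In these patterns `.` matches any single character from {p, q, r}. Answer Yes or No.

Yes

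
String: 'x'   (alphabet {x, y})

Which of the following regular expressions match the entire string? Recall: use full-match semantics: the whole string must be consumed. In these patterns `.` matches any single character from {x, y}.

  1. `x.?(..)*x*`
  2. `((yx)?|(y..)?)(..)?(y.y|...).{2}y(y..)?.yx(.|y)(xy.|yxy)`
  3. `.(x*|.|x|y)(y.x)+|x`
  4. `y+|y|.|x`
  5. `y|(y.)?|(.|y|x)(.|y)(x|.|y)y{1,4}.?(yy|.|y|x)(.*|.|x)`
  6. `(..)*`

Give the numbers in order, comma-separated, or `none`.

1, 3, 4

1 → match
2 → no match
3 → match
4 → match
5 → no match
6 → no match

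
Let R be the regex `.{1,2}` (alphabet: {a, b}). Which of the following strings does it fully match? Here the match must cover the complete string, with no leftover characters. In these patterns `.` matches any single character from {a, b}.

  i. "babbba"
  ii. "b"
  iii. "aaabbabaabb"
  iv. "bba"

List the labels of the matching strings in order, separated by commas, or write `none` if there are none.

ii

i → no match
ii → match
iii → no match
iv → no match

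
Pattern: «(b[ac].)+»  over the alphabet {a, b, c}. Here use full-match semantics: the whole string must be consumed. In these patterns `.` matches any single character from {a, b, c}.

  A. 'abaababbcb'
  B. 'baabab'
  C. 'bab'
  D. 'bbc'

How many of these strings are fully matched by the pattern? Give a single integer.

2

A → no match — must start with 'b'
B → match
C → match
D → no match
Total matched: 2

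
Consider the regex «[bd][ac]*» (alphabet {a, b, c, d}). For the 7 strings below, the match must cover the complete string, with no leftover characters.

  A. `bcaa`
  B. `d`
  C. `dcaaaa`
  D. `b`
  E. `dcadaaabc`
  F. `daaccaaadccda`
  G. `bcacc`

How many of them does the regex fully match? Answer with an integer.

5

A → match
B → match
C → match
D → match
E → no match
F → no match
G → match
Total matched: 5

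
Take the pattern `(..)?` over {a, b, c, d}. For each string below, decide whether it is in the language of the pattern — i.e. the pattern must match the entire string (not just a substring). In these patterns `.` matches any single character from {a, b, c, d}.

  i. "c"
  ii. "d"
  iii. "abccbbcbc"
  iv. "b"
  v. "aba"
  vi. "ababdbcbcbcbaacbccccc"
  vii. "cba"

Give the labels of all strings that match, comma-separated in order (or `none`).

i. "c" → no match
ii. "d" → no match
iii. "abccbbcbc" → no match
iv. "b" → no match
v. "aba" → no match
vi → no match
vii. "cba" → no match

none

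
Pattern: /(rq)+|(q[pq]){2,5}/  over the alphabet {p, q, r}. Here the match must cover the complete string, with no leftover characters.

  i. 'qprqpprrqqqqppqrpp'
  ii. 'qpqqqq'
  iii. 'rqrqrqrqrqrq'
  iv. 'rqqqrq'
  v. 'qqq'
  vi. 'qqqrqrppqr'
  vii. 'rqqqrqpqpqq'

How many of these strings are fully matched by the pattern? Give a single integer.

i → no match
ii → match
iii → match
iv → no match
v → no match
vi → no match
vii → no match
Total matched: 2

2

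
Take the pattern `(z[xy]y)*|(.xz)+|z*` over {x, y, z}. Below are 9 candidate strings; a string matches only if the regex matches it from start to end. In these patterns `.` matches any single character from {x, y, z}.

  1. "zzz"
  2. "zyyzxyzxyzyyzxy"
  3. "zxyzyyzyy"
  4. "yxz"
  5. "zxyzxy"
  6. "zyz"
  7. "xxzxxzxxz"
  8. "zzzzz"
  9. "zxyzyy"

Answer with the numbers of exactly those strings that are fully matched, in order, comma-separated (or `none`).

1, 2, 3, 4, 5, 7, 8, 9

1 → match
2 → match
3 → match
4 → match
5 → match
6 → no match
7 → match
8 → match
9 → match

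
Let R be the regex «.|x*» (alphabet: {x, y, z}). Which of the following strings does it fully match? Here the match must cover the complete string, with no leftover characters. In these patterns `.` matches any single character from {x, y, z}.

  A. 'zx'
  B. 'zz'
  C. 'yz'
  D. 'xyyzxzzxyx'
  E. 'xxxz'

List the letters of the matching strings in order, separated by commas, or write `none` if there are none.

none

A → no match
B → no match
C → no match
D → no match
E → no match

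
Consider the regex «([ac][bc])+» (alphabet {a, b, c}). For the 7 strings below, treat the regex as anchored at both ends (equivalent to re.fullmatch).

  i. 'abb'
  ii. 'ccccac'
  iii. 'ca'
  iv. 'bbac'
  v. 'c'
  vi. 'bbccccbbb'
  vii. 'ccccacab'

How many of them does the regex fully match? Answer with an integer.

2

i → no match
ii → match
iii → no match
iv → no match
v → no match
vi → no match
vii → match
Total matched: 2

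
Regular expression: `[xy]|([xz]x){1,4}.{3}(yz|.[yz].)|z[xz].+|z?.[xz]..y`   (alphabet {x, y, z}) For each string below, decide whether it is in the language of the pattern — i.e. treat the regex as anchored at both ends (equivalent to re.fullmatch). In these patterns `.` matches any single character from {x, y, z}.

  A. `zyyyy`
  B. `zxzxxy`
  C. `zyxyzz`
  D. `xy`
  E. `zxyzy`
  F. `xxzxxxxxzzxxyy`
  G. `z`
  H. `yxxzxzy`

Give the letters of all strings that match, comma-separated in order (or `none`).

A. `zyyyy` → no match
B. `zxzxxy` → match
C. `zyxyzz` → no match
D. `xy` → no match
E. `zxyzy` → match
F → match
G. `z` → no match
H. `yxxzxzy` → no match

B, E, F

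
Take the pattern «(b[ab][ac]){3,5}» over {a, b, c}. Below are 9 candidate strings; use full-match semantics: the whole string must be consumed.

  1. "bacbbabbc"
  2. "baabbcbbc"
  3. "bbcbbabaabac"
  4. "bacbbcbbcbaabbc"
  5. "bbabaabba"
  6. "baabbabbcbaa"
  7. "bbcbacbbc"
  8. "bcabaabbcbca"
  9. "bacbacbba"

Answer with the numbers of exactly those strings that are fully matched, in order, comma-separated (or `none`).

1. "bacbbabbc" → match
2. "baabbcbbc" → match
3. "bbcbbabaabac" → match
4 → match
5. "bbabaabba" → match
6. "baabbabbcbaa" → match
7. "bbcbacbbc" → match
8. "bcabaabbcbca" → no match
9. "bacbacbba" → match

1, 2, 3, 4, 5, 6, 7, 9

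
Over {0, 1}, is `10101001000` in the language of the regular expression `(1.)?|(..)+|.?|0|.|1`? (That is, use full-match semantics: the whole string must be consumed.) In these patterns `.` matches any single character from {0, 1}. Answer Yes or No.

No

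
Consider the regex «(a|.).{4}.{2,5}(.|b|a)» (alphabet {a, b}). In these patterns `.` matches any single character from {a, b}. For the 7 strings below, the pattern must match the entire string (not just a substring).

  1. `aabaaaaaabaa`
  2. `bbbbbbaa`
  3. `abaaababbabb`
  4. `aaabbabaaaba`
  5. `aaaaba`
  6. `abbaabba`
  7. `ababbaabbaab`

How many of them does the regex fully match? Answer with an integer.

1 → no match
2 → match
3 → no match
4 → no match
5 → no match
6 → match
7 → no match
Total matched: 2

2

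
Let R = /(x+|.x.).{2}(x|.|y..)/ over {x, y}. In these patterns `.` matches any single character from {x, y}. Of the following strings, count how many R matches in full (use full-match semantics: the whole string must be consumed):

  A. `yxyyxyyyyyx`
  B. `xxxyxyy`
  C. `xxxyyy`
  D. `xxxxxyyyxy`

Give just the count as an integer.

A → no match
B → no match
C → match
D → match
Total matched: 2

2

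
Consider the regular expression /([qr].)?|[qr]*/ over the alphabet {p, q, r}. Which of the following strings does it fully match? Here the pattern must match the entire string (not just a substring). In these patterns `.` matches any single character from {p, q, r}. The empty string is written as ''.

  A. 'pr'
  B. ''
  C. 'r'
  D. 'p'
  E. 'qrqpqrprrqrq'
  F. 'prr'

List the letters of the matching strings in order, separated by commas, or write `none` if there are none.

B, C

A → no match
B → match
C → match
D → no match
E → no match
F → no match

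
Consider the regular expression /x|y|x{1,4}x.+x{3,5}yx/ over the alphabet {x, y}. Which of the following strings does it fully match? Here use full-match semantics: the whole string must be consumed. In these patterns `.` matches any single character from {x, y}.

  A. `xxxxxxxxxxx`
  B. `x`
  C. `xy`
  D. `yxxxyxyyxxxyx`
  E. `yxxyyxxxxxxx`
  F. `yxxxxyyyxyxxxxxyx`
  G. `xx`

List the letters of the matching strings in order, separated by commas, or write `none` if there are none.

B

A → no match
B → match
C → no match
D → no match
E → no match
F → no match
G → no match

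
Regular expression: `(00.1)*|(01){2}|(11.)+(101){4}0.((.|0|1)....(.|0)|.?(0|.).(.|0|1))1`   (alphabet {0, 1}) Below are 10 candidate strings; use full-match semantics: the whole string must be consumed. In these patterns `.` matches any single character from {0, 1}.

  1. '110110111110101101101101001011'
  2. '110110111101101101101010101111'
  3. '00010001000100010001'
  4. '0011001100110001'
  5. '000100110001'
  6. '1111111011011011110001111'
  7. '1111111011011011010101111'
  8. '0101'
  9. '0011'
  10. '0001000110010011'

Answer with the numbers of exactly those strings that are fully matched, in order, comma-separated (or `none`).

1, 2, 3, 4, 5, 7, 8, 9

1 → match
2 → match
3 → match
4 → match
5. '000100110001' → match
6 → no match
7 → match
8. '0101' → match
9. '0011' → match
10 → no match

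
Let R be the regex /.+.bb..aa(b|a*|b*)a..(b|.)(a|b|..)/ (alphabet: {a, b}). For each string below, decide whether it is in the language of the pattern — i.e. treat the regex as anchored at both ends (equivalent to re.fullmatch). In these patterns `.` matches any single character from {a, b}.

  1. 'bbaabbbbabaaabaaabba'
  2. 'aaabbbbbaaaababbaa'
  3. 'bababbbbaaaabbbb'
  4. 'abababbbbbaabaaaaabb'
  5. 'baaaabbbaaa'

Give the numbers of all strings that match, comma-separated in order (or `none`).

1 → no match
2 → match
3 → match
4 → no match
5 → no match

2, 3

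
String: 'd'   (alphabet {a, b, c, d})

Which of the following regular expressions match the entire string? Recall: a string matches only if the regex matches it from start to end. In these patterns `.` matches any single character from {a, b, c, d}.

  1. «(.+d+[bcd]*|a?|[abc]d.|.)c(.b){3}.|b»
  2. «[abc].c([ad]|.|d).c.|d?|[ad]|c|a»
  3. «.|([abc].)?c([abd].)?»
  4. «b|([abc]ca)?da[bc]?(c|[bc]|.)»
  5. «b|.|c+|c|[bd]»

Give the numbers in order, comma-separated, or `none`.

1 → no match
2 → match
3 → match
4 → no match
5 → match

2, 3, 5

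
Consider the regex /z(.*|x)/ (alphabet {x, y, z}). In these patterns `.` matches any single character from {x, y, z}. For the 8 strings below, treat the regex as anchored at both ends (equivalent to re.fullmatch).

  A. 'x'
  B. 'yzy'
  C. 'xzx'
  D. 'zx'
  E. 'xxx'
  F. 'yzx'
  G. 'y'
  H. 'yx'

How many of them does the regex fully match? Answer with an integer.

1

A → no match — must start with 'z'
B → no match — must start with 'z'
C → no match — must start with 'z'
D → match
E → no match — must start with 'z'
F → no match — must start with 'z'
G → no match — must start with 'z'
H → no match — must start with 'z'
Total matched: 1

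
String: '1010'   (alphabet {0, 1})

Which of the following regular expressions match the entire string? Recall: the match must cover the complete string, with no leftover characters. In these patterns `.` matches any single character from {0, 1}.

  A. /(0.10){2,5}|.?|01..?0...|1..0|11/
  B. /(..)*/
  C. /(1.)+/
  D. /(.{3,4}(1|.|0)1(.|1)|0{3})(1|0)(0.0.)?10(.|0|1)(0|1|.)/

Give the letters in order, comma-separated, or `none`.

A, B, C

A → match
B → match
C → match
D → no match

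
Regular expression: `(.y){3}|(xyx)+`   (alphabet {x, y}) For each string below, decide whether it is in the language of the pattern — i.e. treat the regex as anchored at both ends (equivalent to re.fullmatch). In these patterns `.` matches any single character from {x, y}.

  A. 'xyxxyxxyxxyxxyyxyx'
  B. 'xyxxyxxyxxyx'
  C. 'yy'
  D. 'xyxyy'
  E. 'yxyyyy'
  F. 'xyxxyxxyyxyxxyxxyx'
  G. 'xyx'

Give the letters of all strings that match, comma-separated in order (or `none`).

B, G

A → no match
B → match
C → no match
D → no match
E → no match
F → no match
G → match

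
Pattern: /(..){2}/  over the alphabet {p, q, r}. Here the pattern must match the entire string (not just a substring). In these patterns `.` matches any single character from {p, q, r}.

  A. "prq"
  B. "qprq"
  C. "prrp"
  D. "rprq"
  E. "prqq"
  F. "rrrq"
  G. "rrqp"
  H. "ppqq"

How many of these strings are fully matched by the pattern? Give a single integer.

A → no match
B → match
C → match
D → match
E → match
F → match
G → match
H → match
Total matched: 7

7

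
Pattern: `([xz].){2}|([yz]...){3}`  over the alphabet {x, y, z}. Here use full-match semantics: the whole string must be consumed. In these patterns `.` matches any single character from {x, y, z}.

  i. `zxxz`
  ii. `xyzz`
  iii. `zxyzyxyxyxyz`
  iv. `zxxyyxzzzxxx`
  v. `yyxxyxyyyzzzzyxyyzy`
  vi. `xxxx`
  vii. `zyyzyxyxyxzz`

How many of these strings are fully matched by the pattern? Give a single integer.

6

i. `zxxz` → match
ii. `xyzz` → match
iii. `zxyzyxyxyxyz` → match
iv. `zxxyyxzzzxxx` → match
v → no match
vi. `xxxx` → match
vii. `zyyzyxyxyxzz` → match
Total matched: 6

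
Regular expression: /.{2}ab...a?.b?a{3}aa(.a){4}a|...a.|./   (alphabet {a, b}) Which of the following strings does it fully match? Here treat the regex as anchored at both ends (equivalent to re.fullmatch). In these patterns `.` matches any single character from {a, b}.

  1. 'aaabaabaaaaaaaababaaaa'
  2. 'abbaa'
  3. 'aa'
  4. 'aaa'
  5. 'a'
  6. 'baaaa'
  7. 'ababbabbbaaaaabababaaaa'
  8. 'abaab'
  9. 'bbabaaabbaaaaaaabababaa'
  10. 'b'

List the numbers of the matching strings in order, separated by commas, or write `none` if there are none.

1 → match
2 → match
3 → no match
4 → no match
5 → match
6 → match
7 → match
8 → match
9 → match
10 → match

1, 2, 5, 6, 7, 8, 9, 10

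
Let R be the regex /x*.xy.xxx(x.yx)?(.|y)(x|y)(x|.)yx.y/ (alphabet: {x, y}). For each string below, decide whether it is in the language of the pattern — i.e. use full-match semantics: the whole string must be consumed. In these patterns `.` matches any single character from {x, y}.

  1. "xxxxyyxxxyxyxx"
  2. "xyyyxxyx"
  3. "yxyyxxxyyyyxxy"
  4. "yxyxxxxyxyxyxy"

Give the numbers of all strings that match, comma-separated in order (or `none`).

3

1 → no match — must end with "y"
2 → no match — must end with "y"
3 → match
4 → no match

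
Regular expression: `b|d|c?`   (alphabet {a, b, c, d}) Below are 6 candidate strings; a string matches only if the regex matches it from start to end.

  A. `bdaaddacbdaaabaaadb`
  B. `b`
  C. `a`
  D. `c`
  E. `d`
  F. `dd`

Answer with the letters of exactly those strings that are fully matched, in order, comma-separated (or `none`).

B, D, E

A → no match
B → match
C → no match
D → match
E → match
F → no match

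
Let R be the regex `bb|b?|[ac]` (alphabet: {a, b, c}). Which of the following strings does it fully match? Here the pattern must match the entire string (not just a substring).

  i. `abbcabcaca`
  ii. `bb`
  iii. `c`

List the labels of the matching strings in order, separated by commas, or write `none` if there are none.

i → no match
ii → match
iii → match

ii, iii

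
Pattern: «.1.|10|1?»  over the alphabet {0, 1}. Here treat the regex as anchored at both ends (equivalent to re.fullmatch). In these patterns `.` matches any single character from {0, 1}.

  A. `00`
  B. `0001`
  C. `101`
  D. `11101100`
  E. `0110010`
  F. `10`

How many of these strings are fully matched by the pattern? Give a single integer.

1

A. `00` → no match
B. `0001` → no match
C. `101` → no match
D. `11101100` → no match
E. `0110010` → no match
F. `10` → match
Total matched: 1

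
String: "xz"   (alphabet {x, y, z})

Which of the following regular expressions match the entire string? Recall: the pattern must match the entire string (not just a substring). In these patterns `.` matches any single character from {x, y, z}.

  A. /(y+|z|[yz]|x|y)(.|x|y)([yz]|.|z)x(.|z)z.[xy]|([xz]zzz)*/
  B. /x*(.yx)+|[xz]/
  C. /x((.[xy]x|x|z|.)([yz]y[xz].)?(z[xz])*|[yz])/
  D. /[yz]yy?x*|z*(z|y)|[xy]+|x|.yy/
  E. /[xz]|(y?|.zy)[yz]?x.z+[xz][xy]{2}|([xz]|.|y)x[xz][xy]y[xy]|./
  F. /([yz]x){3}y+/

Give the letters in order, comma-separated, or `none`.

C

A → no match
B → no match
C → match
D → no match
E → no match
F → no match — must end with "y"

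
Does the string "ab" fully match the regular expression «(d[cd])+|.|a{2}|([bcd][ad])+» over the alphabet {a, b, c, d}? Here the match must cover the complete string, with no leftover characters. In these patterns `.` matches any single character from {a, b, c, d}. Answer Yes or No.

No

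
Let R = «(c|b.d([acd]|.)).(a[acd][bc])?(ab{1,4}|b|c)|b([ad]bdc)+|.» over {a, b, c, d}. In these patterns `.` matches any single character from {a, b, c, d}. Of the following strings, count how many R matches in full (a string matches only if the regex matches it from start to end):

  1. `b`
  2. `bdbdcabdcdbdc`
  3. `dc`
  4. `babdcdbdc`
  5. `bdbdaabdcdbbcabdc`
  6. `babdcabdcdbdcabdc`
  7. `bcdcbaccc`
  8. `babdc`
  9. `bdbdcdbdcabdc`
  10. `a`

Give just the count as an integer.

8

1 → match
2 → match
3 → no match
4 → match
5 → no match
6 → match
7 → match
8 → match
9 → match
10 → match
Total matched: 8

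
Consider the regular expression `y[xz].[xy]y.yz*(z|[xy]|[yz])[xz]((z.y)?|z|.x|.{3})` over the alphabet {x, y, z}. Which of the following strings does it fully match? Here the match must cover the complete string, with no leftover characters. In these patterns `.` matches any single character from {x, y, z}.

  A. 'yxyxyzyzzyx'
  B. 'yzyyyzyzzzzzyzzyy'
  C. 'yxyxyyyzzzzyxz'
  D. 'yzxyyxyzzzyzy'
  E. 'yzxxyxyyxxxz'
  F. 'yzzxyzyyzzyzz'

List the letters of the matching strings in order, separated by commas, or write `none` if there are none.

A → match
B → match
C → match
D → match
E → match
F → no match

A, B, C, D, E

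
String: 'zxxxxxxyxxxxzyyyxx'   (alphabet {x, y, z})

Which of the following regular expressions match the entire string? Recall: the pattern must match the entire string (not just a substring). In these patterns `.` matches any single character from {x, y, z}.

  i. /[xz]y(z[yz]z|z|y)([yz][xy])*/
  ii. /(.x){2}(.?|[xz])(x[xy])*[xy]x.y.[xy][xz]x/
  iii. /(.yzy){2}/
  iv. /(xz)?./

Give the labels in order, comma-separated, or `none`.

i → no match
ii → match
iii → no match — must end with 'yzy'
iv → no match

ii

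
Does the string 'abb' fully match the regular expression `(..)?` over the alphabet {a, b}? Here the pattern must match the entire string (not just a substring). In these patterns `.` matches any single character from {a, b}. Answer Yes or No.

No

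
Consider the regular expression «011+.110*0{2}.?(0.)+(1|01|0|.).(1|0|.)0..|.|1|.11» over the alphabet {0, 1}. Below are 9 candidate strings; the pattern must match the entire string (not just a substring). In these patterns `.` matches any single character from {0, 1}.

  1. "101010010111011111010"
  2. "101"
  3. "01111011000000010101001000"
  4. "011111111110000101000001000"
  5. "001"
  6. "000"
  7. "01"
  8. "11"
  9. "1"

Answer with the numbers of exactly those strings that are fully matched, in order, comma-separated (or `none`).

1 → no match
2. "101" → no match
3 → match
4 → no match
5. "001" → no match
6. "000" → no match
7. "01" → no match
8. "11" → no match
9. "1" → match

3, 9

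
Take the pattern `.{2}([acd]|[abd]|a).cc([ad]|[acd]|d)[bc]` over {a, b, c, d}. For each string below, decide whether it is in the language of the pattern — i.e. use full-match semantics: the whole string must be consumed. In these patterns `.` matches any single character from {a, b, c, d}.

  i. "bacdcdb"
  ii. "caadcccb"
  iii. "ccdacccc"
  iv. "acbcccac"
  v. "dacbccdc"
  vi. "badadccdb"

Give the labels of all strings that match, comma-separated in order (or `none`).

i → no match
ii → match
iii → match
iv → match
v → match
vi → no match

ii, iii, iv, v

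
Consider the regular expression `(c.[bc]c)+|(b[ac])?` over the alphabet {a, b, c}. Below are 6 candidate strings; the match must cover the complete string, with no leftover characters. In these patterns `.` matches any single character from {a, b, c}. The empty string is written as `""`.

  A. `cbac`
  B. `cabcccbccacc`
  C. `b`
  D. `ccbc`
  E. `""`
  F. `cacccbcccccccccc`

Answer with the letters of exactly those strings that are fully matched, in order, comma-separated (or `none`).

A → no match
B → match
C → no match
D → match
E → match
F → match

B, D, E, F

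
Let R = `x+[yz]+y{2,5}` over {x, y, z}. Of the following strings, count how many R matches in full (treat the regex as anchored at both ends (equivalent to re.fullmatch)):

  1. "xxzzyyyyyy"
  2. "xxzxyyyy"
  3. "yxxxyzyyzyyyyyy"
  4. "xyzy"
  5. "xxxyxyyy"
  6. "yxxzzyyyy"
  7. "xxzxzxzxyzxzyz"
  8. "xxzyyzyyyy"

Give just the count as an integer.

2

1. "xxzzyyyyyy" → match
2. "xxzxyyyy" → no match
3 → no match — must start with "x"
4. "xyzy" → no match
5. "xxxyxyyy" → no match
6. "yxxzzyyyy" → no match — must start with "x"
7 → no match — must end with "y"
8. "xxzyyzyyyy" → match
Total matched: 2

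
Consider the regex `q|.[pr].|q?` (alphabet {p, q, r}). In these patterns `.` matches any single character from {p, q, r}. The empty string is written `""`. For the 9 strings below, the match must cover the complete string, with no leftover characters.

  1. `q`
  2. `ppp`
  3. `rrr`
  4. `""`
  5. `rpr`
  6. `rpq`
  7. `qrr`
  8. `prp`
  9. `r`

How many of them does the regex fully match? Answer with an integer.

1 → match
2 → match
3 → match
4 → match
5 → match
6 → match
7 → match
8 → match
9 → no match
Total matched: 8

8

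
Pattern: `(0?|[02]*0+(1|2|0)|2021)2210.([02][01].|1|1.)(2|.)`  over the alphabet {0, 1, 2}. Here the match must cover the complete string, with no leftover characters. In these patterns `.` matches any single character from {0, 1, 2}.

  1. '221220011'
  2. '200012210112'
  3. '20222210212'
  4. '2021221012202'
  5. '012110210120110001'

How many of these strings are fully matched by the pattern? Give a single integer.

1 → no match
2 → match
3 → no match
4 → no match
5 → no match
Total matched: 1

1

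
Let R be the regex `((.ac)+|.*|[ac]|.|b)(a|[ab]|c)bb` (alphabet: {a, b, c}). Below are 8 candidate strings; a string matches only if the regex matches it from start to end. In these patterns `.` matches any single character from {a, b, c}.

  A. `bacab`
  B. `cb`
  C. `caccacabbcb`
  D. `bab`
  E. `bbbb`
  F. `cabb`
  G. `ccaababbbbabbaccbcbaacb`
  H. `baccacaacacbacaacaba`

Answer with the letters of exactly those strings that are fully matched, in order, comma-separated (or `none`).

E, F

A → no match — must end with `bb`
B → no match — must end with `bb`
C → no match — must end with `bb`
D → no match — must end with `bb`
E → match
F → match
G → no match — must end with `bb`
H → no match — must end with `bb`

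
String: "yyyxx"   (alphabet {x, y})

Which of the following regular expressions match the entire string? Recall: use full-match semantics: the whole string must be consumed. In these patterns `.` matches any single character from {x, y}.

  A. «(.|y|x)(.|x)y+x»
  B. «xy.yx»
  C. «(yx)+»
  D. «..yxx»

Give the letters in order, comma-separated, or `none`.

A → no match — must end with "yx"
B → no match — must start with "xy"
C → no match — must start with "yx"
D → match

D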